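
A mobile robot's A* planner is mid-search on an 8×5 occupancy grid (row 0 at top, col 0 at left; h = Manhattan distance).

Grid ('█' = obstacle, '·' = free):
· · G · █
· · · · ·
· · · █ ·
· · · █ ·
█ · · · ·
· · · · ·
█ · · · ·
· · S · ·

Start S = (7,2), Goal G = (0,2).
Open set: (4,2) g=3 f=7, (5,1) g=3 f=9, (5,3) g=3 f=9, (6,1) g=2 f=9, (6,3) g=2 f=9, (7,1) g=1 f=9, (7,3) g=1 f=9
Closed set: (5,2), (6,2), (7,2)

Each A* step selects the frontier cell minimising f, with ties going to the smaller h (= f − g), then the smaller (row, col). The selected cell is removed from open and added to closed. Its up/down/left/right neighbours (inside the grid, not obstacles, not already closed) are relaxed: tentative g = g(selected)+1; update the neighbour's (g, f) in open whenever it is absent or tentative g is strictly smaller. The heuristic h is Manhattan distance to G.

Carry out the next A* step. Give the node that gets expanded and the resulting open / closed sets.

expanded=(4,2); open=[(3,2) g=4 f=7, (4,1) g=4 f=9, (4,3) g=4 f=9, (5,1) g=3 f=9, (5,3) g=3 f=9, (6,1) g=2 f=9, (6,3) g=2 f=9, (7,1) g=1 f=9, (7,3) g=1 f=9]; closed=[(4,2), (5,2), (6,2), (7,2)]

step 1: expand (4,2) (f=7, h=4) → closed; open now [(3,2) g=4 f=7, (4,1) g=4 f=9, (4,3) g=4 f=9, (5,1) g=3 f=9, (5,3) g=3 f=9, (6,1) g=2 f=9, (6,3) g=2 f=9, (7,1) g=1 f=9, (7,3) g=1 f=9]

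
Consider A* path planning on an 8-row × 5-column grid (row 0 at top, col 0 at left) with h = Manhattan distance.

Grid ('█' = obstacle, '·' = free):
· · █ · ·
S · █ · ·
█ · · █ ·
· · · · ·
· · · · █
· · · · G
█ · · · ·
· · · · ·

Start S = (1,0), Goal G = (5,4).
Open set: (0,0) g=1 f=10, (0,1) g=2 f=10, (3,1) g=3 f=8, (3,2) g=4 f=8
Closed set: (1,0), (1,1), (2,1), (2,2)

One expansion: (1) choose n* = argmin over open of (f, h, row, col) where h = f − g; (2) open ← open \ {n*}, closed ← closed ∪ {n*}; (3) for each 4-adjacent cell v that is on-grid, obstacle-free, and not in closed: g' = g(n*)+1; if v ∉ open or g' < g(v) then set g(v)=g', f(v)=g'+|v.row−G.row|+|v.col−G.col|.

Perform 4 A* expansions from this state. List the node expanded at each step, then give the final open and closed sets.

order=[(3,2) → (3,3) → (3,4) → (4,3)]; open=[(0,0) g=1 f=10, (0,1) g=2 f=10, (2,4) g=7 f=10, (3,1) g=3 f=8, (4,2) g=5 f=8, (5,3) g=7 f=8]; closed=[(1,0), (1,1), (2,1), (2,2), (3,2), (3,3), (3,4), (4,3)]

step 1: expand (3,2) (f=8, h=4) → closed; open now [(0,0) g=1 f=10, (0,1) g=2 f=10, (3,1) g=3 f=8, (3,3) g=5 f=8, (4,2) g=5 f=8]
step 2: expand (3,3) (f=8, h=3) → closed; open now [(0,0) g=1 f=10, (0,1) g=2 f=10, (3,1) g=3 f=8, (3,4) g=6 f=8, (4,2) g=5 f=8, (4,3) g=6 f=8]
step 3: expand (3,4) (f=8, h=2) → closed; open now [(0,0) g=1 f=10, (0,1) g=2 f=10, (2,4) g=7 f=10, (3,1) g=3 f=8, (4,2) g=5 f=8, (4,3) g=6 f=8]
step 4: expand (4,3) (f=8, h=2) → closed; open now [(0,0) g=1 f=10, (0,1) g=2 f=10, (2,4) g=7 f=10, (3,1) g=3 f=8, (4,2) g=5 f=8, (5,3) g=7 f=8]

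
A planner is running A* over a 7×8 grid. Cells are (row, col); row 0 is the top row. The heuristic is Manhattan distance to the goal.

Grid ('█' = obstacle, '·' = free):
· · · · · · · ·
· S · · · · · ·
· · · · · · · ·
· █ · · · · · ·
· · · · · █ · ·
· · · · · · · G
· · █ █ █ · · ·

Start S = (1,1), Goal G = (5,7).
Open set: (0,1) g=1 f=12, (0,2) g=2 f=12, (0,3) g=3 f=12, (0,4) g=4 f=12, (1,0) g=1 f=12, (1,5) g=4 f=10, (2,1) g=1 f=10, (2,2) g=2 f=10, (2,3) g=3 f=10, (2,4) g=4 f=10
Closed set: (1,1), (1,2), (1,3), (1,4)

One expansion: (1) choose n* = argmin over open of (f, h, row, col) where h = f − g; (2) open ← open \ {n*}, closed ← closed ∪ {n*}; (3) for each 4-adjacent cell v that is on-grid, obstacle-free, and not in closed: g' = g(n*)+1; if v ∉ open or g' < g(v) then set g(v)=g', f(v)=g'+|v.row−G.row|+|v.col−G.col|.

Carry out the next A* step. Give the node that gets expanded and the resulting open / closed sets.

step 1: expand (1,5) (f=10, h=6) → closed; open now [(0,1) g=1 f=12, (0,2) g=2 f=12, (0,3) g=3 f=12, (0,4) g=4 f=12, (0,5) g=5 f=12, (1,0) g=1 f=12, (1,6) g=5 f=10, (2,1) g=1 f=10, (2,2) g=2 f=10, (2,3) g=3 f=10, (2,4) g=4 f=10, (2,5) g=5 f=10]

expanded=(1,5); open=[(0,1) g=1 f=12, (0,2) g=2 f=12, (0,3) g=3 f=12, (0,4) g=4 f=12, (0,5) g=5 f=12, (1,0) g=1 f=12, (1,6) g=5 f=10, (2,1) g=1 f=10, (2,2) g=2 f=10, (2,3) g=3 f=10, (2,4) g=4 f=10, (2,5) g=5 f=10]; closed=[(1,1), (1,2), (1,3), (1,4), (1,5)]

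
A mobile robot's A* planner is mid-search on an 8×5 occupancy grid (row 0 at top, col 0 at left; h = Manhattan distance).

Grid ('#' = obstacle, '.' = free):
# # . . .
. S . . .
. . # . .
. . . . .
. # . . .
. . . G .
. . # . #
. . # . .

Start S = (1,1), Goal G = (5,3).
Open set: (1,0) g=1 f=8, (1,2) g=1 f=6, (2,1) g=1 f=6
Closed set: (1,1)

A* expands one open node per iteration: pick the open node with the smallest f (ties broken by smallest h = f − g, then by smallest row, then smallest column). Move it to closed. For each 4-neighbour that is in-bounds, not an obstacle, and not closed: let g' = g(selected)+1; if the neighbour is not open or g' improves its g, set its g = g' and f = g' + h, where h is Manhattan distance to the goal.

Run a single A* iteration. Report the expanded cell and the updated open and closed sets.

expanded=(1,2); open=[(0,2) g=2 f=8, (1,0) g=1 f=8, (1,3) g=2 f=6, (2,1) g=1 f=6]; closed=[(1,1), (1,2)]

step 1: expand (1,2) (f=6, h=5) → closed; open now [(0,2) g=2 f=8, (1,0) g=1 f=8, (1,3) g=2 f=6, (2,1) g=1 f=6]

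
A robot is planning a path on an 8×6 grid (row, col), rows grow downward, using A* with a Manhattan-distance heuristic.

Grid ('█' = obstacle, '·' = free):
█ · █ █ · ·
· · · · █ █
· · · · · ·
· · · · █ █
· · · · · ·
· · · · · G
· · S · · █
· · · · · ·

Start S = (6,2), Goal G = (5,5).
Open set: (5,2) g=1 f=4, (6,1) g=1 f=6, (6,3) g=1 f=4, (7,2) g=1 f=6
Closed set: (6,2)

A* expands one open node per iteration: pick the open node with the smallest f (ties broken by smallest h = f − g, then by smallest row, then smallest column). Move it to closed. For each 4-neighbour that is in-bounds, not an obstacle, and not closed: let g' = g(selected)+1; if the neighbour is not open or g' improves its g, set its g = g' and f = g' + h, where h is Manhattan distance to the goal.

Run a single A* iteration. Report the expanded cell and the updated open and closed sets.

step 1: expand (5,2) (f=4, h=3) → closed; open now [(4,2) g=2 f=6, (5,1) g=2 f=6, (5,3) g=2 f=4, (6,1) g=1 f=6, (6,3) g=1 f=4, (7,2) g=1 f=6]

expanded=(5,2); open=[(4,2) g=2 f=6, (5,1) g=2 f=6, (5,3) g=2 f=4, (6,1) g=1 f=6, (6,3) g=1 f=4, (7,2) g=1 f=6]; closed=[(5,2), (6,2)]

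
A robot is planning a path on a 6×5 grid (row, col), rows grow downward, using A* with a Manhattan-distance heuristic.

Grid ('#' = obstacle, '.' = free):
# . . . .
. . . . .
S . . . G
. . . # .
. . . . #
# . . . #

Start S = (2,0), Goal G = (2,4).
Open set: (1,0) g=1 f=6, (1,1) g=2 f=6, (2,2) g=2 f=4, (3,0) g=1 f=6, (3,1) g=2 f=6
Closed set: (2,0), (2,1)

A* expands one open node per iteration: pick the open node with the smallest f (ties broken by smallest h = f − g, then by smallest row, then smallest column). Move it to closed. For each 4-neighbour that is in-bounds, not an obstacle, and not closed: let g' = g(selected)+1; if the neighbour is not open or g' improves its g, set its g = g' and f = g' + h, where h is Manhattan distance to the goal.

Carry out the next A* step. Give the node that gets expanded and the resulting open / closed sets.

step 1: expand (2,2) (f=4, h=2) → closed; open now [(1,0) g=1 f=6, (1,1) g=2 f=6, (1,2) g=3 f=6, (2,3) g=3 f=4, (3,0) g=1 f=6, (3,1) g=2 f=6, (3,2) g=3 f=6]

expanded=(2,2); open=[(1,0) g=1 f=6, (1,1) g=2 f=6, (1,2) g=3 f=6, (2,3) g=3 f=4, (3,0) g=1 f=6, (3,1) g=2 f=6, (3,2) g=3 f=6]; closed=[(2,0), (2,1), (2,2)]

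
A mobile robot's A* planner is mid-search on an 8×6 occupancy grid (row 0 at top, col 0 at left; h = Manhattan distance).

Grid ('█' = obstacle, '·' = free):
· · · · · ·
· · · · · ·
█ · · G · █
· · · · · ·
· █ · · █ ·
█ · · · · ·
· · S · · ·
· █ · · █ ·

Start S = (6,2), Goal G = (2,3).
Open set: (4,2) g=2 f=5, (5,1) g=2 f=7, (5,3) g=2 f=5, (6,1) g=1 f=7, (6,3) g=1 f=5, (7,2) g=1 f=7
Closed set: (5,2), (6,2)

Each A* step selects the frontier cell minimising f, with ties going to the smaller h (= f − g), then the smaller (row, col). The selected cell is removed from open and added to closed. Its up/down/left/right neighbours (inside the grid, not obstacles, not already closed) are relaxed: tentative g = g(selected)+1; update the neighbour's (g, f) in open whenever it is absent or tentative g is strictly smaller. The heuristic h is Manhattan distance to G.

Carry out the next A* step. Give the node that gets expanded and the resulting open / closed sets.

expanded=(4,2); open=[(3,2) g=3 f=5, (4,3) g=3 f=5, (5,1) g=2 f=7, (5,3) g=2 f=5, (6,1) g=1 f=7, (6,3) g=1 f=5, (7,2) g=1 f=7]; closed=[(4,2), (5,2), (6,2)]

step 1: expand (4,2) (f=5, h=3) → closed; open now [(3,2) g=3 f=5, (4,3) g=3 f=5, (5,1) g=2 f=7, (5,3) g=2 f=5, (6,1) g=1 f=7, (6,3) g=1 f=5, (7,2) g=1 f=7]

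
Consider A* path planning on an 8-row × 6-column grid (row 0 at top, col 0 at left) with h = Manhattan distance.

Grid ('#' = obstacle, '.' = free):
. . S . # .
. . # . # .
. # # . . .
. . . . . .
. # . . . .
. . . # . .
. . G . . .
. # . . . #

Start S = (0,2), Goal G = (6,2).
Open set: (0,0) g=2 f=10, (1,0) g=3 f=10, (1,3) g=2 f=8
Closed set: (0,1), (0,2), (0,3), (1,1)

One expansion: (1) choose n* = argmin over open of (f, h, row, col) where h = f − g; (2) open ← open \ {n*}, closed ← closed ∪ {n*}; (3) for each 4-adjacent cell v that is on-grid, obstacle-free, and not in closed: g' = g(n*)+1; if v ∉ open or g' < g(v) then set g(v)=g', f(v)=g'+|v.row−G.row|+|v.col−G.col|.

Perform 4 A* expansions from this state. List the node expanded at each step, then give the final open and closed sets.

step 1: expand (1,3) (f=8, h=6) → closed; open now [(0,0) g=2 f=10, (1,0) g=3 f=10, (2,3) g=3 f=8]
step 2: expand (2,3) (f=8, h=5) → closed; open now [(0,0) g=2 f=10, (1,0) g=3 f=10, (2,4) g=4 f=10, (3,3) g=4 f=8]
step 3: expand (3,3) (f=8, h=4) → closed; open now [(0,0) g=2 f=10, (1,0) g=3 f=10, (2,4) g=4 f=10, (3,2) g=5 f=8, (3,4) g=5 f=10, (4,3) g=5 f=8]
step 4: expand (3,2) (f=8, h=3) → closed; open now [(0,0) g=2 f=10, (1,0) g=3 f=10, (2,4) g=4 f=10, (3,1) g=6 f=10, (3,4) g=5 f=10, (4,2) g=6 f=8, (4,3) g=5 f=8]

order=[(1,3) → (2,3) → (3,3) → (3,2)]; open=[(0,0) g=2 f=10, (1,0) g=3 f=10, (2,4) g=4 f=10, (3,1) g=6 f=10, (3,4) g=5 f=10, (4,2) g=6 f=8, (4,3) g=5 f=8]; closed=[(0,1), (0,2), (0,3), (1,1), (1,3), (2,3), (3,2), (3,3)]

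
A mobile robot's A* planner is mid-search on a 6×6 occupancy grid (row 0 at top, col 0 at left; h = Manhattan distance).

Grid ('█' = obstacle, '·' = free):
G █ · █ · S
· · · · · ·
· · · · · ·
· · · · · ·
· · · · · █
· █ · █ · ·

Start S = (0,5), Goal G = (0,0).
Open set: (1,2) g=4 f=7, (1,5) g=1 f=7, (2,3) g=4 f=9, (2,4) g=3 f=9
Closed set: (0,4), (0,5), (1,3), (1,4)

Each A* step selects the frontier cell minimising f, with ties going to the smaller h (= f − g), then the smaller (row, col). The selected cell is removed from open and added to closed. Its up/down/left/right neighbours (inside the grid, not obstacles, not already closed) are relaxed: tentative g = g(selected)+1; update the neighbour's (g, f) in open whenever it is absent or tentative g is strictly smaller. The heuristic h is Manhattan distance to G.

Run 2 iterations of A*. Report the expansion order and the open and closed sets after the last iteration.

order=[(1,2) → (0,2)]; open=[(1,1) g=5 f=7, (1,5) g=1 f=7, (2,2) g=5 f=9, (2,3) g=4 f=9, (2,4) g=3 f=9]; closed=[(0,2), (0,4), (0,5), (1,2), (1,3), (1,4)]

step 1: expand (1,2) (f=7, h=3) → closed; open now [(0,2) g=5 f=7, (1,1) g=5 f=7, (1,5) g=1 f=7, (2,2) g=5 f=9, (2,3) g=4 f=9, (2,4) g=3 f=9]
step 2: expand (0,2) (f=7, h=2) → closed; open now [(1,1) g=5 f=7, (1,5) g=1 f=7, (2,2) g=5 f=9, (2,3) g=4 f=9, (2,4) g=3 f=9]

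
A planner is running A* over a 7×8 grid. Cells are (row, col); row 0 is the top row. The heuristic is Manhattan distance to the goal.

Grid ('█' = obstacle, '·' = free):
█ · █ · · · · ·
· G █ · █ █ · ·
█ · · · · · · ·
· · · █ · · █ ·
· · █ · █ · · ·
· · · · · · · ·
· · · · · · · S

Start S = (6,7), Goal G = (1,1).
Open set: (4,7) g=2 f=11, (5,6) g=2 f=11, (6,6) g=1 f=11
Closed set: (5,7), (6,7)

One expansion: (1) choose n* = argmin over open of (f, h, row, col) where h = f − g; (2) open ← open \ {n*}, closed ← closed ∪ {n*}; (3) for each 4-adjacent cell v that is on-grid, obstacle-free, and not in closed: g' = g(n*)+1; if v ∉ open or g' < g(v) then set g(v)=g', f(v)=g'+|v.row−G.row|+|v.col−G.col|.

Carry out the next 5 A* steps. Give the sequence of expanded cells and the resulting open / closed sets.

order=[(4,7) → (3,7) → (2,7) → (1,7) → (1,6)]; open=[(0,6) g=7 f=13, (0,7) g=6 f=13, (2,6) g=5 f=11, (4,6) g=3 f=11, (5,6) g=2 f=11, (6,6) g=1 f=11]; closed=[(1,6), (1,7), (2,7), (3,7), (4,7), (5,7), (6,7)]

step 1: expand (4,7) (f=11, h=9) → closed; open now [(3,7) g=3 f=11, (4,6) g=3 f=11, (5,6) g=2 f=11, (6,6) g=1 f=11]
step 2: expand (3,7) (f=11, h=8) → closed; open now [(2,7) g=4 f=11, (4,6) g=3 f=11, (5,6) g=2 f=11, (6,6) g=1 f=11]
step 3: expand (2,7) (f=11, h=7) → closed; open now [(1,7) g=5 f=11, (2,6) g=5 f=11, (4,6) g=3 f=11, (5,6) g=2 f=11, (6,6) g=1 f=11]
step 4: expand (1,7) (f=11, h=6) → closed; open now [(0,7) g=6 f=13, (1,6) g=6 f=11, (2,6) g=5 f=11, (4,6) g=3 f=11, (5,6) g=2 f=11, (6,6) g=1 f=11]
step 5: expand (1,6) (f=11, h=5) → closed; open now [(0,6) g=7 f=13, (0,7) g=6 f=13, (2,6) g=5 f=11, (4,6) g=3 f=11, (5,6) g=2 f=11, (6,6) g=1 f=11]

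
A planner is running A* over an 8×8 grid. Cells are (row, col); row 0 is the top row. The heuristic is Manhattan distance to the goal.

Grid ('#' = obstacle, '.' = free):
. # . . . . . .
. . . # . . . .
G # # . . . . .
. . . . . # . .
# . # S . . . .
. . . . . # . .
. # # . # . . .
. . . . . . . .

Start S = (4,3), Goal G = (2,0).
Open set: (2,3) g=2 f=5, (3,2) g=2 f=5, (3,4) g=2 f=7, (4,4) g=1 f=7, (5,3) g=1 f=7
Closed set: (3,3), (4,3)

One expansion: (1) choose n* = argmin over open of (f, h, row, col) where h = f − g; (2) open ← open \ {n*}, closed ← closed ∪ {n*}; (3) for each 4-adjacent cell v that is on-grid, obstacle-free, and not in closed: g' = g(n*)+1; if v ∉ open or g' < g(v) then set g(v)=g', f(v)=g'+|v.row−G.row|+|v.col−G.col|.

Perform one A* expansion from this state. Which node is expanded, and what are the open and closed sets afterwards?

expanded=(2,3); open=[(2,4) g=3 f=7, (3,2) g=2 f=5, (3,4) g=2 f=7, (4,4) g=1 f=7, (5,3) g=1 f=7]; closed=[(2,3), (3,3), (4,3)]

step 1: expand (2,3) (f=5, h=3) → closed; open now [(2,4) g=3 f=7, (3,2) g=2 f=5, (3,4) g=2 f=7, (4,4) g=1 f=7, (5,3) g=1 f=7]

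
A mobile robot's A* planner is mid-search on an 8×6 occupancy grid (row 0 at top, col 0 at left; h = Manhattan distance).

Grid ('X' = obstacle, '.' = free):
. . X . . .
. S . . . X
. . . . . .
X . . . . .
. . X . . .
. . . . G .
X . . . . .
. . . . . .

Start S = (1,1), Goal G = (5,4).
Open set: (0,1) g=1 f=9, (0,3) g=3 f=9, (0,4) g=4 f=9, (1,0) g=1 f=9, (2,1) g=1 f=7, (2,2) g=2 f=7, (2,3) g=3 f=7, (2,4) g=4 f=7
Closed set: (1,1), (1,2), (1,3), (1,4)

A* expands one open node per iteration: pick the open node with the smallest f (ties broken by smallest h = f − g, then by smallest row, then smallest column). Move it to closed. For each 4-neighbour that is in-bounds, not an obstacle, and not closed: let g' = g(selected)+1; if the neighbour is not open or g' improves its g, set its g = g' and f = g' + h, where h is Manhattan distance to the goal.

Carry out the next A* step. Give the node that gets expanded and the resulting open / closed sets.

expanded=(2,4); open=[(0,1) g=1 f=9, (0,3) g=3 f=9, (0,4) g=4 f=9, (1,0) g=1 f=9, (2,1) g=1 f=7, (2,2) g=2 f=7, (2,3) g=3 f=7, (2,5) g=5 f=9, (3,4) g=5 f=7]; closed=[(1,1), (1,2), (1,3), (1,4), (2,4)]

step 1: expand (2,4) (f=7, h=3) → closed; open now [(0,1) g=1 f=9, (0,3) g=3 f=9, (0,4) g=4 f=9, (1,0) g=1 f=9, (2,1) g=1 f=7, (2,2) g=2 f=7, (2,3) g=3 f=7, (2,5) g=5 f=9, (3,4) g=5 f=7]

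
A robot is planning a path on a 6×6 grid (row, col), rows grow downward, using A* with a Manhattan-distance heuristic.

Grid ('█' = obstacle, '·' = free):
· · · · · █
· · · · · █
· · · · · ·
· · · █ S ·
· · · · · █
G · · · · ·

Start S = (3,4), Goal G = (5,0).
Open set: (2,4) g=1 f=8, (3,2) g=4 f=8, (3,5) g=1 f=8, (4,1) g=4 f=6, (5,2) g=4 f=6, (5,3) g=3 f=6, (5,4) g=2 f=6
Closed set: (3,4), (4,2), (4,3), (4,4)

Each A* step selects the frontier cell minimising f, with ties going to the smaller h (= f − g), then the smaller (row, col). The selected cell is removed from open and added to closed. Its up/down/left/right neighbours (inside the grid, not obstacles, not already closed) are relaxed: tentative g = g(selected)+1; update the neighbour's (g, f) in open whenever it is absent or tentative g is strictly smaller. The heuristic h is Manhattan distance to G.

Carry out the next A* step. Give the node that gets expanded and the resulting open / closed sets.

step 1: expand (4,1) (f=6, h=2) → closed; open now [(2,4) g=1 f=8, (3,1) g=5 f=8, (3,2) g=4 f=8, (3,5) g=1 f=8, (4,0) g=5 f=6, (5,1) g=5 f=6, (5,2) g=4 f=6, (5,3) g=3 f=6, (5,4) g=2 f=6]

expanded=(4,1); open=[(2,4) g=1 f=8, (3,1) g=5 f=8, (3,2) g=4 f=8, (3,5) g=1 f=8, (4,0) g=5 f=6, (5,1) g=5 f=6, (5,2) g=4 f=6, (5,3) g=3 f=6, (5,4) g=2 f=6]; closed=[(3,4), (4,1), (4,2), (4,3), (4,4)]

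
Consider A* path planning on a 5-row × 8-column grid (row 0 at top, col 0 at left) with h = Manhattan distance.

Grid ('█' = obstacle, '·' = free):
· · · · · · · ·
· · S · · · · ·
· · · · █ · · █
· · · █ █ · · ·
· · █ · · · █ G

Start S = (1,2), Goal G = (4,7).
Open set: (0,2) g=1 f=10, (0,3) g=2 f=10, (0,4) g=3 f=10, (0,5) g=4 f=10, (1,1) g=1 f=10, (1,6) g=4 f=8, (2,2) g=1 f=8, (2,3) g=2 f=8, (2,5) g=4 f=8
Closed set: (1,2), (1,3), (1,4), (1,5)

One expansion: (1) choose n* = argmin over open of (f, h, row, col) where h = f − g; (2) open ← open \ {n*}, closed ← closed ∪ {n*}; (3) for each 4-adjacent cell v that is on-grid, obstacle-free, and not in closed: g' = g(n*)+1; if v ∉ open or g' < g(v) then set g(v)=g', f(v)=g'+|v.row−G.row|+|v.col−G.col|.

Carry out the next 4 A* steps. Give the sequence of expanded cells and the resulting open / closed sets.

step 1: expand (1,6) (f=8, h=4) → closed; open now [(0,2) g=1 f=10, (0,3) g=2 f=10, (0,4) g=3 f=10, (0,5) g=4 f=10, (0,6) g=5 f=10, (1,1) g=1 f=10, (1,7) g=5 f=8, (2,2) g=1 f=8, (2,3) g=2 f=8, (2,5) g=4 f=8, (2,6) g=5 f=8]
step 2: expand (1,7) (f=8, h=3) → closed; open now [(0,2) g=1 f=10, (0,3) g=2 f=10, (0,4) g=3 f=10, (0,5) g=4 f=10, (0,6) g=5 f=10, (0,7) g=6 f=10, (1,1) g=1 f=10, (2,2) g=1 f=8, (2,3) g=2 f=8, (2,5) g=4 f=8, (2,6) g=5 f=8]
step 3: expand (2,6) (f=8, h=3) → closed; open now [(0,2) g=1 f=10, (0,3) g=2 f=10, (0,4) g=3 f=10, (0,5) g=4 f=10, (0,6) g=5 f=10, (0,7) g=6 f=10, (1,1) g=1 f=10, (2,2) g=1 f=8, (2,3) g=2 f=8, (2,5) g=4 f=8, (3,6) g=6 f=8]
step 4: expand (3,6) (f=8, h=2) → closed; open now [(0,2) g=1 f=10, (0,3) g=2 f=10, (0,4) g=3 f=10, (0,5) g=4 f=10, (0,6) g=5 f=10, (0,7) g=6 f=10, (1,1) g=1 f=10, (2,2) g=1 f=8, (2,3) g=2 f=8, (2,5) g=4 f=8, (3,5) g=7 f=10, (3,7) g=7 f=8]

order=[(1,6) → (1,7) → (2,6) → (3,6)]; open=[(0,2) g=1 f=10, (0,3) g=2 f=10, (0,4) g=3 f=10, (0,5) g=4 f=10, (0,6) g=5 f=10, (0,7) g=6 f=10, (1,1) g=1 f=10, (2,2) g=1 f=8, (2,3) g=2 f=8, (2,5) g=4 f=8, (3,5) g=7 f=10, (3,7) g=7 f=8]; closed=[(1,2), (1,3), (1,4), (1,5), (1,6), (1,7), (2,6), (3,6)]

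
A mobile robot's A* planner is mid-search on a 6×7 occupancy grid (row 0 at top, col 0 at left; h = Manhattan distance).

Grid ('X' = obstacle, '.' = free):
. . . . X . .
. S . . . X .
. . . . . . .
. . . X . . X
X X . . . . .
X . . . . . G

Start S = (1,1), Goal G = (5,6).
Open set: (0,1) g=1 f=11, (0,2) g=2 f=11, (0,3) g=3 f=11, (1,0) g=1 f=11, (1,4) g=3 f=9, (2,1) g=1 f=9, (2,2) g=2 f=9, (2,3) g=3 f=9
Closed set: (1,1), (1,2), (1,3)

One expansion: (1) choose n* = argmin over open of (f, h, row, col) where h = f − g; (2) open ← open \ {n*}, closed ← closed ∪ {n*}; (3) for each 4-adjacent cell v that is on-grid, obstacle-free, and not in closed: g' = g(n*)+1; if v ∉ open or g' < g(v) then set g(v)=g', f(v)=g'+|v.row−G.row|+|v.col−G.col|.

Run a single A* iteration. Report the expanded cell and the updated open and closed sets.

step 1: expand (1,4) (f=9, h=6) → closed; open now [(0,1) g=1 f=11, (0,2) g=2 f=11, (0,3) g=3 f=11, (1,0) g=1 f=11, (2,1) g=1 f=9, (2,2) g=2 f=9, (2,3) g=3 f=9, (2,4) g=4 f=9]

expanded=(1,4); open=[(0,1) g=1 f=11, (0,2) g=2 f=11, (0,3) g=3 f=11, (1,0) g=1 f=11, (2,1) g=1 f=9, (2,2) g=2 f=9, (2,3) g=3 f=9, (2,4) g=4 f=9]; closed=[(1,1), (1,2), (1,3), (1,4)]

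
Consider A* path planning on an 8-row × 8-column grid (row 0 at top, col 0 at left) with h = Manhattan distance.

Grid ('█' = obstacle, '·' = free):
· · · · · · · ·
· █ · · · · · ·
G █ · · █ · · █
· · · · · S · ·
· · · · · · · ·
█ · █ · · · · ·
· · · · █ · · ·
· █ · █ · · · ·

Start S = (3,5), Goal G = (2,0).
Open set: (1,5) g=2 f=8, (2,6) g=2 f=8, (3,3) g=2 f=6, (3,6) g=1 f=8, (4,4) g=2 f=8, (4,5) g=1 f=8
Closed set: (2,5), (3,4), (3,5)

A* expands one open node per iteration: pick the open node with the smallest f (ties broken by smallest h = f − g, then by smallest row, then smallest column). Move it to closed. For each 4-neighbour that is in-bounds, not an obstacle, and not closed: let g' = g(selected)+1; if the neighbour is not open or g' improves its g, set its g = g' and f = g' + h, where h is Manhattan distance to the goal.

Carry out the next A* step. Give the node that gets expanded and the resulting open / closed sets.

expanded=(3,3); open=[(1,5) g=2 f=8, (2,3) g=3 f=6, (2,6) g=2 f=8, (3,2) g=3 f=6, (3,6) g=1 f=8, (4,3) g=3 f=8, (4,4) g=2 f=8, (4,5) g=1 f=8]; closed=[(2,5), (3,3), (3,4), (3,5)]

step 1: expand (3,3) (f=6, h=4) → closed; open now [(1,5) g=2 f=8, (2,3) g=3 f=6, (2,6) g=2 f=8, (3,2) g=3 f=6, (3,6) g=1 f=8, (4,3) g=3 f=8, (4,4) g=2 f=8, (4,5) g=1 f=8]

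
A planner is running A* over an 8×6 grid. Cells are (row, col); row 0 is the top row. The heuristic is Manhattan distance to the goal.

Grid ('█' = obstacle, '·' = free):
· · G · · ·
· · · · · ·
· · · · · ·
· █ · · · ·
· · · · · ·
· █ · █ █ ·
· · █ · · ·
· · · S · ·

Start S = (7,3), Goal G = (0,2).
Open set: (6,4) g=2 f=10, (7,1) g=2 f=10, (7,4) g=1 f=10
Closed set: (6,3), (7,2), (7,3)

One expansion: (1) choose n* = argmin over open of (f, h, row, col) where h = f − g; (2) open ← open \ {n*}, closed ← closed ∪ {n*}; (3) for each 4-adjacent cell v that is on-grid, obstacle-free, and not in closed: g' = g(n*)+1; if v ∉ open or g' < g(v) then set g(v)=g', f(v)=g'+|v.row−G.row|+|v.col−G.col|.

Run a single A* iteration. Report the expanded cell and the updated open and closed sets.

step 1: expand (6,4) (f=10, h=8) → closed; open now [(6,5) g=3 f=12, (7,1) g=2 f=10, (7,4) g=1 f=10]

expanded=(6,4); open=[(6,5) g=3 f=12, (7,1) g=2 f=10, (7,4) g=1 f=10]; closed=[(6,3), (6,4), (7,2), (7,3)]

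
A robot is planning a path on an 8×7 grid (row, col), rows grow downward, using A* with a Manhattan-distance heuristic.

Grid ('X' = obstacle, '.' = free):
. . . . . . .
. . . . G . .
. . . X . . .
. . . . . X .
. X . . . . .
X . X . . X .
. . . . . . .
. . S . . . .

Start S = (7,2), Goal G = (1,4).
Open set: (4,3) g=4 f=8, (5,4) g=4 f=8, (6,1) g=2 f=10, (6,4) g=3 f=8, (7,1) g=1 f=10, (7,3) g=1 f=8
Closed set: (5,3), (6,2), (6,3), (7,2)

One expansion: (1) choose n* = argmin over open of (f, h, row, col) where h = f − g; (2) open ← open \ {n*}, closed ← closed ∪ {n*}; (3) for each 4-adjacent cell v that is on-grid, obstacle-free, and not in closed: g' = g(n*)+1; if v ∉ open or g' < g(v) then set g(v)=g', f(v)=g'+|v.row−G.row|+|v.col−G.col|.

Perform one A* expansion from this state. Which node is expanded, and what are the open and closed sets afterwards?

expanded=(4,3); open=[(3,3) g=5 f=8, (4,2) g=5 f=10, (4,4) g=5 f=8, (5,4) g=4 f=8, (6,1) g=2 f=10, (6,4) g=3 f=8, (7,1) g=1 f=10, (7,3) g=1 f=8]; closed=[(4,3), (5,3), (6,2), (6,3), (7,2)]

step 1: expand (4,3) (f=8, h=4) → closed; open now [(3,3) g=5 f=8, (4,2) g=5 f=10, (4,4) g=5 f=8, (5,4) g=4 f=8, (6,1) g=2 f=10, (6,4) g=3 f=8, (7,1) g=1 f=10, (7,3) g=1 f=8]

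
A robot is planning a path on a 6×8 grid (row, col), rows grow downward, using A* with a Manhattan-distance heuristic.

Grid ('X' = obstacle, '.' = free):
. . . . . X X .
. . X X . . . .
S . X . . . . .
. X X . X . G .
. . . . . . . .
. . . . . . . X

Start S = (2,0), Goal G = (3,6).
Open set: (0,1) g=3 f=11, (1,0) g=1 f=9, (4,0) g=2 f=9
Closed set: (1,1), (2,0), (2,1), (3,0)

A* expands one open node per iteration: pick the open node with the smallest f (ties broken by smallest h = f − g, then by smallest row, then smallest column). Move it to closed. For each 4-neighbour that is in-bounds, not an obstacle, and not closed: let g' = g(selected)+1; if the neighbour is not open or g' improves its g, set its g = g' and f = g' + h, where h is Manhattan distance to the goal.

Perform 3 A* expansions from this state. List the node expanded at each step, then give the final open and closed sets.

order=[(4,0) → (4,1) → (4,2)]; open=[(0,1) g=3 f=11, (1,0) g=1 f=9, (4,3) g=5 f=9, (5,0) g=3 f=11, (5,1) g=4 f=11, (5,2) g=5 f=11]; closed=[(1,1), (2,0), (2,1), (3,0), (4,0), (4,1), (4,2)]

step 1: expand (4,0) (f=9, h=7) → closed; open now [(0,1) g=3 f=11, (1,0) g=1 f=9, (4,1) g=3 f=9, (5,0) g=3 f=11]
step 2: expand (4,1) (f=9, h=6) → closed; open now [(0,1) g=3 f=11, (1,0) g=1 f=9, (4,2) g=4 f=9, (5,0) g=3 f=11, (5,1) g=4 f=11]
step 3: expand (4,2) (f=9, h=5) → closed; open now [(0,1) g=3 f=11, (1,0) g=1 f=9, (4,3) g=5 f=9, (5,0) g=3 f=11, (5,1) g=4 f=11, (5,2) g=5 f=11]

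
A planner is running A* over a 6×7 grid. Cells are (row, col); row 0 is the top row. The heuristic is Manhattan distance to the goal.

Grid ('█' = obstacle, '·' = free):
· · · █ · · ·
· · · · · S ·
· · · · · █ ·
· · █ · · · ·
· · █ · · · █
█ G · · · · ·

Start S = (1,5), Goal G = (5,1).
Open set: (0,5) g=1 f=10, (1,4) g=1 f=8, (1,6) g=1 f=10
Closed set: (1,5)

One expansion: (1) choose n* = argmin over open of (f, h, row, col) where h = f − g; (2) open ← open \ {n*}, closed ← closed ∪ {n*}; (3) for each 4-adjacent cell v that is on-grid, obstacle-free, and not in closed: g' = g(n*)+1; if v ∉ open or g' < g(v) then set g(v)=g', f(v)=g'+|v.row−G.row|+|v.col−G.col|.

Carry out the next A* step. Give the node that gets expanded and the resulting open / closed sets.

step 1: expand (1,4) (f=8, h=7) → closed; open now [(0,4) g=2 f=10, (0,5) g=1 f=10, (1,3) g=2 f=8, (1,6) g=1 f=10, (2,4) g=2 f=8]

expanded=(1,4); open=[(0,4) g=2 f=10, (0,5) g=1 f=10, (1,3) g=2 f=8, (1,6) g=1 f=10, (2,4) g=2 f=8]; closed=[(1,4), (1,5)]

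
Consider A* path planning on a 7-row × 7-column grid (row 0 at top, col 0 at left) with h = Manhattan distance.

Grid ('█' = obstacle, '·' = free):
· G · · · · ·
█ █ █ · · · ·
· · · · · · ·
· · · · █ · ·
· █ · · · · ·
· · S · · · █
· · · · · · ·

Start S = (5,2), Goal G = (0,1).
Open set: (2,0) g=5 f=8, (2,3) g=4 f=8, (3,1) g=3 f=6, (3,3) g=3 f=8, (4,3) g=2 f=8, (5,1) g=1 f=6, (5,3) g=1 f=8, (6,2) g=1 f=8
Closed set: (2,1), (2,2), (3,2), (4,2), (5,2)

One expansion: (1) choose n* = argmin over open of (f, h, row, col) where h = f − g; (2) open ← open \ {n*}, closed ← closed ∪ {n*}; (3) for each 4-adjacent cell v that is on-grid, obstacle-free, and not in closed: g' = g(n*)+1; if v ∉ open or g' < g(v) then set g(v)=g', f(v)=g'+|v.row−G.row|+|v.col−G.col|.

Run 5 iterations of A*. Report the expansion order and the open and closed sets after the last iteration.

order=[(3,1) → (5,1) → (2,0) → (2,3) → (1,3)]; open=[(0,3) g=6 f=8, (1,4) g=6 f=10, (2,4) g=5 f=10, (3,0) g=4 f=8, (3,3) g=3 f=8, (4,3) g=2 f=8, (5,0) g=2 f=8, (5,3) g=1 f=8, (6,1) g=2 f=8, (6,2) g=1 f=8]; closed=[(1,3), (2,0), (2,1), (2,2), (2,3), (3,1), (3,2), (4,2), (5,1), (5,2)]

step 1: expand (3,1) (f=6, h=3) → closed; open now [(2,0) g=5 f=8, (2,3) g=4 f=8, (3,0) g=4 f=8, (3,3) g=3 f=8, (4,3) g=2 f=8, (5,1) g=1 f=6, (5,3) g=1 f=8, (6,2) g=1 f=8]
step 2: expand (5,1) (f=6, h=5) → closed; open now [(2,0) g=5 f=8, (2,3) g=4 f=8, (3,0) g=4 f=8, (3,3) g=3 f=8, (4,3) g=2 f=8, (5,0) g=2 f=8, (5,3) g=1 f=8, (6,1) g=2 f=8, (6,2) g=1 f=8]
step 3: expand (2,0) (f=8, h=3) → closed; open now [(2,3) g=4 f=8, (3,0) g=4 f=8, (3,3) g=3 f=8, (4,3) g=2 f=8, (5,0) g=2 f=8, (5,3) g=1 f=8, (6,1) g=2 f=8, (6,2) g=1 f=8]
step 4: expand (2,3) (f=8, h=4) → closed; open now [(1,3) g=5 f=8, (2,4) g=5 f=10, (3,0) g=4 f=8, (3,3) g=3 f=8, (4,3) g=2 f=8, (5,0) g=2 f=8, (5,3) g=1 f=8, (6,1) g=2 f=8, (6,2) g=1 f=8]
step 5: expand (1,3) (f=8, h=3) → closed; open now [(0,3) g=6 f=8, (1,4) g=6 f=10, (2,4) g=5 f=10, (3,0) g=4 f=8, (3,3) g=3 f=8, (4,3) g=2 f=8, (5,0) g=2 f=8, (5,3) g=1 f=8, (6,1) g=2 f=8, (6,2) g=1 f=8]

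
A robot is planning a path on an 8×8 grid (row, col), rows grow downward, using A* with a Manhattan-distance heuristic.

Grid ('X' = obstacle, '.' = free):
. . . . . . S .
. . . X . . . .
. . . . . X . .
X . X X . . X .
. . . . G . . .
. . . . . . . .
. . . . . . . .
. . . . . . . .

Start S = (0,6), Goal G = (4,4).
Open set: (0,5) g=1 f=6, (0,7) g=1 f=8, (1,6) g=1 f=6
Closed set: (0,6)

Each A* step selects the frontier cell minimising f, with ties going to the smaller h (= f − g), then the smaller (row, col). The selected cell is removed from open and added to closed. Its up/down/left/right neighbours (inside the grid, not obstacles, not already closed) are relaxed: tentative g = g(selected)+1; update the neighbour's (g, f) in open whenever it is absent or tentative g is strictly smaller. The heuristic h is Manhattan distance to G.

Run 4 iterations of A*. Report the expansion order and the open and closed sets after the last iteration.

step 1: expand (0,5) (f=6, h=5) → closed; open now [(0,4) g=2 f=6, (0,7) g=1 f=8, (1,5) g=2 f=6, (1,6) g=1 f=6]
step 2: expand (0,4) (f=6, h=4) → closed; open now [(0,3) g=3 f=8, (0,7) g=1 f=8, (1,4) g=3 f=6, (1,5) g=2 f=6, (1,6) g=1 f=6]
step 3: expand (1,4) (f=6, h=3) → closed; open now [(0,3) g=3 f=8, (0,7) g=1 f=8, (1,5) g=2 f=6, (1,6) g=1 f=6, (2,4) g=4 f=6]
step 4: expand (2,4) (f=6, h=2) → closed; open now [(0,3) g=3 f=8, (0,7) g=1 f=8, (1,5) g=2 f=6, (1,6) g=1 f=6, (2,3) g=5 f=8, (3,4) g=5 f=6]

order=[(0,5) → (0,4) → (1,4) → (2,4)]; open=[(0,3) g=3 f=8, (0,7) g=1 f=8, (1,5) g=2 f=6, (1,6) g=1 f=6, (2,3) g=5 f=8, (3,4) g=5 f=6]; closed=[(0,4), (0,5), (0,6), (1,4), (2,4)]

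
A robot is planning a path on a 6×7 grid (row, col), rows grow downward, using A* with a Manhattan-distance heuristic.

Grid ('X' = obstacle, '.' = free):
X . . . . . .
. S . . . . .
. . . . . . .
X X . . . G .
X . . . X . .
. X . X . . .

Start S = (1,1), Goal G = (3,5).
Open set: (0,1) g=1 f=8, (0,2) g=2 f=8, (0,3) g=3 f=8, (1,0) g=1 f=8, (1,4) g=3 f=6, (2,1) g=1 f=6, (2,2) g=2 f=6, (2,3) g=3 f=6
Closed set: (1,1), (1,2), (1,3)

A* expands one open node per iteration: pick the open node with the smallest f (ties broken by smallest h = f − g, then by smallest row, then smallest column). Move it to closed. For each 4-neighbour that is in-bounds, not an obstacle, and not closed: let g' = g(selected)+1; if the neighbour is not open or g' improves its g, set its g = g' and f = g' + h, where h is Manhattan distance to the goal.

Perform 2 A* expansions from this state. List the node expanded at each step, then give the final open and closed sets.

order=[(1,4) → (1,5)]; open=[(0,1) g=1 f=8, (0,2) g=2 f=8, (0,3) g=3 f=8, (0,4) g=4 f=8, (0,5) g=5 f=8, (1,0) g=1 f=8, (1,6) g=5 f=8, (2,1) g=1 f=6, (2,2) g=2 f=6, (2,3) g=3 f=6, (2,4) g=4 f=6, (2,5) g=5 f=6]; closed=[(1,1), (1,2), (1,3), (1,4), (1,5)]

step 1: expand (1,4) (f=6, h=3) → closed; open now [(0,1) g=1 f=8, (0,2) g=2 f=8, (0,3) g=3 f=8, (0,4) g=4 f=8, (1,0) g=1 f=8, (1,5) g=4 f=6, (2,1) g=1 f=6, (2,2) g=2 f=6, (2,3) g=3 f=6, (2,4) g=4 f=6]
step 2: expand (1,5) (f=6, h=2) → closed; open now [(0,1) g=1 f=8, (0,2) g=2 f=8, (0,3) g=3 f=8, (0,4) g=4 f=8, (0,5) g=5 f=8, (1,0) g=1 f=8, (1,6) g=5 f=8, (2,1) g=1 f=6, (2,2) g=2 f=6, (2,3) g=3 f=6, (2,4) g=4 f=6, (2,5) g=5 f=6]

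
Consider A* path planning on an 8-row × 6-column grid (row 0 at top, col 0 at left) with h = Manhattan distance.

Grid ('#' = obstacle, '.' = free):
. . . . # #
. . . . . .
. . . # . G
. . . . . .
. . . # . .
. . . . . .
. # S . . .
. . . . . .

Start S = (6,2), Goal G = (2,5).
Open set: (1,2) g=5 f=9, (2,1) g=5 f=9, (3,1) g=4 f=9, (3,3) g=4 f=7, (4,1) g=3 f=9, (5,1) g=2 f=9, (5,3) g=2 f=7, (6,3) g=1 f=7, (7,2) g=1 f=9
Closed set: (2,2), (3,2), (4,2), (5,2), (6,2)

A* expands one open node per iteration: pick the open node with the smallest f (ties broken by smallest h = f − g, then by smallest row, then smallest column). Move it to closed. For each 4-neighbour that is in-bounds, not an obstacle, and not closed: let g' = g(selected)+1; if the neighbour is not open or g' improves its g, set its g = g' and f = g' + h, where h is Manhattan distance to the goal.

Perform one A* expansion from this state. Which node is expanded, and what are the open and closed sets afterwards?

step 1: expand (3,3) (f=7, h=3) → closed; open now [(1,2) g=5 f=9, (2,1) g=5 f=9, (3,1) g=4 f=9, (3,4) g=5 f=7, (4,1) g=3 f=9, (5,1) g=2 f=9, (5,3) g=2 f=7, (6,3) g=1 f=7, (7,2) g=1 f=9]

expanded=(3,3); open=[(1,2) g=5 f=9, (2,1) g=5 f=9, (3,1) g=4 f=9, (3,4) g=5 f=7, (4,1) g=3 f=9, (5,1) g=2 f=9, (5,3) g=2 f=7, (6,3) g=1 f=7, (7,2) g=1 f=9]; closed=[(2,2), (3,2), (3,3), (4,2), (5,2), (6,2)]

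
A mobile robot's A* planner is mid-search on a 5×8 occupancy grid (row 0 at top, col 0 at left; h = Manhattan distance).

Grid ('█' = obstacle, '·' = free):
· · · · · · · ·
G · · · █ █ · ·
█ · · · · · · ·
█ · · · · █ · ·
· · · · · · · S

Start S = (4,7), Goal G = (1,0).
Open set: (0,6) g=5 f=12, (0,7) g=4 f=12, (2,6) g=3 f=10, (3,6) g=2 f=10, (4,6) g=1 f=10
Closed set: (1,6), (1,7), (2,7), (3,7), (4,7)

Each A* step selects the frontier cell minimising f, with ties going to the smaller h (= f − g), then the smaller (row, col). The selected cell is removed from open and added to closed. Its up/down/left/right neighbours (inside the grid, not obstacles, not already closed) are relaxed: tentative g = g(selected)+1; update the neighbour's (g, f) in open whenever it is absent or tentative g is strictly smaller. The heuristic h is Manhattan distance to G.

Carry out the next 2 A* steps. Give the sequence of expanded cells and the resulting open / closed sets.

step 1: expand (2,6) (f=10, h=7) → closed; open now [(0,6) g=5 f=12, (0,7) g=4 f=12, (2,5) g=4 f=10, (3,6) g=2 f=10, (4,6) g=1 f=10]
step 2: expand (2,5) (f=10, h=6) → closed; open now [(0,6) g=5 f=12, (0,7) g=4 f=12, (2,4) g=5 f=10, (3,6) g=2 f=10, (4,6) g=1 f=10]

order=[(2,6) → (2,5)]; open=[(0,6) g=5 f=12, (0,7) g=4 f=12, (2,4) g=5 f=10, (3,6) g=2 f=10, (4,6) g=1 f=10]; closed=[(1,6), (1,7), (2,5), (2,6), (2,7), (3,7), (4,7)]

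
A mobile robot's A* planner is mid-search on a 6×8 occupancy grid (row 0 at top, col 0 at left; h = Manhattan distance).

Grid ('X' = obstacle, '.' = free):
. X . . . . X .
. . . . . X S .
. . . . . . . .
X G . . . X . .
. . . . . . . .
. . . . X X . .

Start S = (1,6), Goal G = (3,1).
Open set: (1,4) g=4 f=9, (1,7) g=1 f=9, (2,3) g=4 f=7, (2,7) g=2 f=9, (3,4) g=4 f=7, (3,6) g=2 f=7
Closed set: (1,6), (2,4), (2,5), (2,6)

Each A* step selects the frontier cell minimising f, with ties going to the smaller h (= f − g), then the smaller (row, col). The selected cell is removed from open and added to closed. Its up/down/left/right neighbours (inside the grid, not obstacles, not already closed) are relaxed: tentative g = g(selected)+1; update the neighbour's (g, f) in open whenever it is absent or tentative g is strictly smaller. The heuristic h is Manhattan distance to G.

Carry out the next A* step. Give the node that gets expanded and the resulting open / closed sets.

expanded=(2,3); open=[(1,3) g=5 f=9, (1,4) g=4 f=9, (1,7) g=1 f=9, (2,2) g=5 f=7, (2,7) g=2 f=9, (3,3) g=5 f=7, (3,4) g=4 f=7, (3,6) g=2 f=7]; closed=[(1,6), (2,3), (2,4), (2,5), (2,6)]

step 1: expand (2,3) (f=7, h=3) → closed; open now [(1,3) g=5 f=9, (1,4) g=4 f=9, (1,7) g=1 f=9, (2,2) g=5 f=7, (2,7) g=2 f=9, (3,3) g=5 f=7, (3,4) g=4 f=7, (3,6) g=2 f=7]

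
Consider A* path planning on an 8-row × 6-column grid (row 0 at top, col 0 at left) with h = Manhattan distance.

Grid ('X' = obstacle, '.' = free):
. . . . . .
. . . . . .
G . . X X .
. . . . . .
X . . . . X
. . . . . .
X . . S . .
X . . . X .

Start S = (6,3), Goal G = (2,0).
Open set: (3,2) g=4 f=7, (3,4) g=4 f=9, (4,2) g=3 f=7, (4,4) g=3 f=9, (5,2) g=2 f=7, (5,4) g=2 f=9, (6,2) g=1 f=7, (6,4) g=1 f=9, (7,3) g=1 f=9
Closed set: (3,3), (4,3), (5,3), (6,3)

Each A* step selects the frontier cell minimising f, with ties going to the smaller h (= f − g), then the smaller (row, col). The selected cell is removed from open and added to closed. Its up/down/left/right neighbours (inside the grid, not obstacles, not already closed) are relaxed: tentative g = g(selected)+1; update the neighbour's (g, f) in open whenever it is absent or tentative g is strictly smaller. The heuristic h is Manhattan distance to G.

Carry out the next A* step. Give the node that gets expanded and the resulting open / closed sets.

step 1: expand (3,2) (f=7, h=3) → closed; open now [(2,2) g=5 f=7, (3,1) g=5 f=7, (3,4) g=4 f=9, (4,2) g=3 f=7, (4,4) g=3 f=9, (5,2) g=2 f=7, (5,4) g=2 f=9, (6,2) g=1 f=7, (6,4) g=1 f=9, (7,3) g=1 f=9]

expanded=(3,2); open=[(2,2) g=5 f=7, (3,1) g=5 f=7, (3,4) g=4 f=9, (4,2) g=3 f=7, (4,4) g=3 f=9, (5,2) g=2 f=7, (5,4) g=2 f=9, (6,2) g=1 f=7, (6,4) g=1 f=9, (7,3) g=1 f=9]; closed=[(3,2), (3,3), (4,3), (5,3), (6,3)]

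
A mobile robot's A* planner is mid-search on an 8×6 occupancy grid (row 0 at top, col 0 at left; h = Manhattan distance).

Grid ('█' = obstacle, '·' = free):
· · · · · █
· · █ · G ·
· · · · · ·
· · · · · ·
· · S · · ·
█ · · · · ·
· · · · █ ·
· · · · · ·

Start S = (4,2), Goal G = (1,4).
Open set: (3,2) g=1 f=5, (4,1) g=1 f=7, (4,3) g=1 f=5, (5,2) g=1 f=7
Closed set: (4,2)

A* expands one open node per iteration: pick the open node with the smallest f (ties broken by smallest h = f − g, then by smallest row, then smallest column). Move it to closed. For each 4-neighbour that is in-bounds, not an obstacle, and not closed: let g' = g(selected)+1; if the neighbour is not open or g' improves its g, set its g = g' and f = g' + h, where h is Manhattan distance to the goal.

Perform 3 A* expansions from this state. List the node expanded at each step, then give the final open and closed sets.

step 1: expand (3,2) (f=5, h=4) → closed; open now [(2,2) g=2 f=5, (3,1) g=2 f=7, (3,3) g=2 f=5, (4,1) g=1 f=7, (4,3) g=1 f=5, (5,2) g=1 f=7]
step 2: expand (2,2) (f=5, h=3) → closed; open now [(2,1) g=3 f=7, (2,3) g=3 f=5, (3,1) g=2 f=7, (3,3) g=2 f=5, (4,1) g=1 f=7, (4,3) g=1 f=5, (5,2) g=1 f=7]
step 3: expand (2,3) (f=5, h=2) → closed; open now [(1,3) g=4 f=5, (2,1) g=3 f=7, (2,4) g=4 f=5, (3,1) g=2 f=7, (3,3) g=2 f=5, (4,1) g=1 f=7, (4,3) g=1 f=5, (5,2) g=1 f=7]

order=[(3,2) → (2,2) → (2,3)]; open=[(1,3) g=4 f=5, (2,1) g=3 f=7, (2,4) g=4 f=5, (3,1) g=2 f=7, (3,3) g=2 f=5, (4,1) g=1 f=7, (4,3) g=1 f=5, (5,2) g=1 f=7]; closed=[(2,2), (2,3), (3,2), (4,2)]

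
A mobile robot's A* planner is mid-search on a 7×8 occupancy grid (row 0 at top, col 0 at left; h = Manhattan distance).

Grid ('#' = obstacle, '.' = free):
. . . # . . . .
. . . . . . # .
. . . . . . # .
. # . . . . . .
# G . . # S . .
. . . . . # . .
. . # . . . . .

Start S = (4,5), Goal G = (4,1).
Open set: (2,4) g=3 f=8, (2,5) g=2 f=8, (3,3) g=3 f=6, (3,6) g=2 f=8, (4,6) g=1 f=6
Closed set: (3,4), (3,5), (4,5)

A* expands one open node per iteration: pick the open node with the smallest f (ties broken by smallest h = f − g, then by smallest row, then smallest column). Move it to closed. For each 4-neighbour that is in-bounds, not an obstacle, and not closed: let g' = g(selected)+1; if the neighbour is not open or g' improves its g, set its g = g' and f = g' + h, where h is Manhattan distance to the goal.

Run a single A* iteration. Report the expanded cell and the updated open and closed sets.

step 1: expand (3,3) (f=6, h=3) → closed; open now [(2,3) g=4 f=8, (2,4) g=3 f=8, (2,5) g=2 f=8, (3,2) g=4 f=6, (3,6) g=2 f=8, (4,3) g=4 f=6, (4,6) g=1 f=6]

expanded=(3,3); open=[(2,3) g=4 f=8, (2,4) g=3 f=8, (2,5) g=2 f=8, (3,2) g=4 f=6, (3,6) g=2 f=8, (4,3) g=4 f=6, (4,6) g=1 f=6]; closed=[(3,3), (3,4), (3,5), (4,5)]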